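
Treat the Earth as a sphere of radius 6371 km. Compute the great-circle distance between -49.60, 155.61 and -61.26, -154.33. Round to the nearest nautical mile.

Δλ = -154.33 − 155.61 = -309.94°; wrapped into (−180°, 180°]: 50.06°.
Δφ = -61.26 − -49.60 = -11.66°.
a = sin²(Δφ/2) + cos φ₁ · cos φ₂ · sin²(Δλ/2) = 0.066104.
c = 2·atan2(√a, √(1−a)) = 0.52005 rad → d = 6371·c ≈ 3313.26 km ≈ 1789.02 nmi.

1789 nmi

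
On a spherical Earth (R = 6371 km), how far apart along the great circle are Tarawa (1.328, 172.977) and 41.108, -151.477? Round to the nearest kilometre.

Δλ = -151.477 − 172.977 = -324.454°; wrapped into (−180°, 180°]: 35.546°.
Δφ = 41.108 − 1.328 = 39.780°.
a = sin²(Δφ/2) + cos φ₁ · cos φ₂ · sin²(Δλ/2) = 0.185933.
c = 2·atan2(√a, √(1−a)) = 0.89164 rad → d = 6371·c ≈ 5680.66 km.

5681 km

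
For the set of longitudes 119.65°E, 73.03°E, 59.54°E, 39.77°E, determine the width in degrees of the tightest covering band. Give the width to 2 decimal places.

79.88°

Sort the longitudes: +39.77°, +59.54°, +73.03°, +119.65°.
Eastward gaps between consecutive values (wrapping around): 19.77°, 13.49°, 46.62°, 280.12°.
Largest gap = 280.12° ⇒ minimal covering band is its complement: 360° − 280.12° = 79.88°.
Band runs from +39.77° eastward to +119.65°.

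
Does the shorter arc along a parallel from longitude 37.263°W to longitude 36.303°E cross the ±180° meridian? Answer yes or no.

Signed shortest Δλ = ((36.303 − -37.263 + 180) mod 360) − 180 = 73.566°.
Going east by 73.566° from -37.263° reaches +36.303° without touching 180°.

No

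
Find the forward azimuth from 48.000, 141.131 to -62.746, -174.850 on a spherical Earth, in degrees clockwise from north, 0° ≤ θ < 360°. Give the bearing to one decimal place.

159.2°

Δλ = -174.850 − 141.131 = -315.981°; wrapped into (−180°, 180°]: 44.019°.
θ = atan2( sin Δλ · cos φ₂ , cos φ₁ · sin φ₂ − sin φ₁ · cos φ₂ · cos Δλ )
  = atan2(0.31822, -0.83957) = 159.242° → normalised to [0°, 360°): 159.242°.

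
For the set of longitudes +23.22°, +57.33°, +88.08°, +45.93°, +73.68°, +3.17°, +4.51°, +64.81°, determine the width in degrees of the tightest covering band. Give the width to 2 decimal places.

Sort the longitudes: +3.17°, +4.51°, +23.22°, +45.93°, +57.33°, +64.81°, +73.68°, +88.08°.
Eastward gaps between consecutive values (wrapping around): 1.34°, 18.71°, 22.71°, 11.40°, 7.48°, 8.87°, 14.40°, 275.09°.
Largest gap = 275.09° ⇒ minimal covering band is its complement: 360° − 275.09° = 84.91°.
Band runs from +3.17° eastward to +88.08°.

84.91°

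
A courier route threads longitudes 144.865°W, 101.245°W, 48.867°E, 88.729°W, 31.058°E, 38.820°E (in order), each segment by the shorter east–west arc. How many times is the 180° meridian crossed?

Leg 1: -144.865° → -101.245°, shortest Δλ = 43.62° (east) — does not cross 180°.
Leg 2: -101.245° → +48.867°, shortest Δλ = 150.112° (east) — does not cross 180°.
Leg 3: +48.867° → -88.729°, shortest Δλ = -137.596° (west) — does not cross 180°.
Leg 4: -88.729° → +31.058°, shortest Δλ = 119.787° (east) — does not cross 180°.
Leg 5: +31.058° → +38.820°, shortest Δλ = 7.762° (east) — does not cross 180°.
Total crossings: 0.

0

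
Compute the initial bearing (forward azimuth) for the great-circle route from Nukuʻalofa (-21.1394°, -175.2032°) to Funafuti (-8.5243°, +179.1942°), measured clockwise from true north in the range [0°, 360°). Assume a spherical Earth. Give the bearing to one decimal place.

Δλ = 179.1942 − -175.2032 = 354.3974°; wrapped into (−180°, 180°]: -5.6026°.
θ = atan2( sin Δλ · cos φ₂ , cos φ₁ · sin φ₂ − sin φ₁ · cos φ₂ · cos Δλ )
  = atan2(-0.09655, 0.21670) = -24.015° → normalised to [0°, 360°): 335.985°.

336.0°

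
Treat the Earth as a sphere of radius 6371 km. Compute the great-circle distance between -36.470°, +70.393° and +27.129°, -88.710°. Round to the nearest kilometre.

17791 km

Δλ = -88.710 − 70.393 = -159.103°.
Δφ = 27.129 − -36.470 = 63.599°.
a = sin²(Δφ/2) + cos φ₁ · cos φ₂ · sin²(Δλ/2) = 0.969832.
c = 2·atan2(√a, √(1−a)) = 2.79244 rad → d = 6371·c ≈ 17790.65 km.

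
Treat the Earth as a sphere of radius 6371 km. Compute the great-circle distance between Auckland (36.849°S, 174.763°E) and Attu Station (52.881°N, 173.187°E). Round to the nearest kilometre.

9979 km

Δλ = 173.187 − 174.763 = -1.576°.
Δφ = 52.881 − -36.849 = 89.730°.
a = sin²(Δφ/2) + cos φ₁ · cos φ₂ · sin²(Δλ/2) = 0.497735.
c = 2·atan2(√a, √(1−a)) = 1.56627 rad → d = 6371·c ≈ 9978.68 km.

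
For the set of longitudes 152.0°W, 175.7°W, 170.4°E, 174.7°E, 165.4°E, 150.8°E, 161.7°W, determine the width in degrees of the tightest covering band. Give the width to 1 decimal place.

57.2°

Sort the longitudes: -175.7°, -161.7°, -152.0°, +150.8°, +165.4°, +170.4°, +174.7°.
Eastward gaps between consecutive values (wrapping around): 14.0°, 9.7°, 302.8°, 14.6°, 5.0°, 4.3°, 9.6°.
Largest gap = 302.8° ⇒ minimal covering band is its complement: 360° − 302.8° = 57.2°.
Band runs from +150.8° eastward to -152.0°, crossing the antimeridian.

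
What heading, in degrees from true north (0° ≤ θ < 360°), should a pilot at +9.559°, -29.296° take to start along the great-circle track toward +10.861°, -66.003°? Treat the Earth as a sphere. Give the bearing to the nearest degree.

275°

Δλ = -66.003 − -29.296 = -36.707°.
θ = atan2( sin Δλ · cos φ₂ , cos φ₁ · sin φ₂ − sin φ₁ · cos φ₂ · cos Δλ )
  = atan2(-0.58702, 0.05506) = -84.641° → normalised to [0°, 360°): 275.359°.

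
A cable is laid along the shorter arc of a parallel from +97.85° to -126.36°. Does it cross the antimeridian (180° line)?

Naïve |-126.36 − 97.85| = 224.21° > 180°, so the shorter arc goes the other way round — across 180°.
Signed shortest Δλ = ((-126.36 − 97.85 + 180) mod 360) − 180 = 135.79°.
Going east by 135.79° from +97.85° passes through 180° before reaching -126.36°.

Yes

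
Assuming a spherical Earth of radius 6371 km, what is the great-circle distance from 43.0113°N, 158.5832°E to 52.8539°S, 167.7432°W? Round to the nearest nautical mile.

Δλ = -167.7432 − 158.5832 = -326.3264°; wrapped into (−180°, 180°]: 33.6736°.
Δφ = -52.8539 − 43.0113 = -95.8652°.
a = sin²(Δφ/2) + cos φ₁ · cos φ₂ · sin²(Δλ/2) = 0.588138.
c = 2·atan2(√a, √(1−a)) = 1.74800 rad → d = 6371·c ≈ 11136.49 km ≈ 6013.23 nmi.

6013 nmi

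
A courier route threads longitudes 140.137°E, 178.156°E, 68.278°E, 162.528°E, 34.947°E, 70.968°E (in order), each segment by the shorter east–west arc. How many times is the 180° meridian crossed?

Leg 1: +140.137° → +178.156°, shortest Δλ = 38.019° (east) — does not cross 180°.
Leg 2: +178.156° → +68.278°, shortest Δλ = -109.878° (west) — does not cross 180°.
Leg 3: +68.278° → +162.528°, shortest Δλ = 94.25° (east) — does not cross 180°.
Leg 4: +162.528° → +34.947°, shortest Δλ = -127.581° (west) — does not cross 180°.
Leg 5: +34.947° → +70.968°, shortest Δλ = 36.021° (east) — does not cross 180°.
Total crossings: 0.

0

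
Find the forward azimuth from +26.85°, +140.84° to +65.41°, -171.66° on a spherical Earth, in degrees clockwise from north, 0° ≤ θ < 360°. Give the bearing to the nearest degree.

24°

Δλ = -171.66 − 140.84 = -312.50°; wrapped into (−180°, 180°]: 47.50°.
θ = atan2( sin Δλ · cos φ₂ , cos φ₁ · sin φ₂ − sin φ₁ · cos φ₂ · cos Δλ )
  = atan2(0.30680, 0.68430) = 24.148° → normalised to [0°, 360°): 24.148°.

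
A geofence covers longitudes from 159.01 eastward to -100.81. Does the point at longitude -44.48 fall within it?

No

Band width going east from +159.01° to -100.81°: ((-100.81 − 159.01) mod 360) = 100.18°.
Offset of -44.48° east of the west edge: ((-44.48 − 159.01) mod 360) = 156.51°.
156.51° > 100.18° ⇒ outside.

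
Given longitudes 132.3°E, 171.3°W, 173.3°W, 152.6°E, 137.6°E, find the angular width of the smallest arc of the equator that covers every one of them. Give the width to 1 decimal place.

Sort the longitudes: -173.3°, -171.3°, +132.3°, +137.6°, +152.6°.
Eastward gaps between consecutive values (wrapping around): 2.0°, 303.6°, 5.3°, 15.0°, 34.1°.
Largest gap = 303.6° ⇒ minimal covering band is its complement: 360° − 303.6° = 56.4°.
Band runs from +132.3° eastward to -171.3°, crossing the antimeridian.

56.4°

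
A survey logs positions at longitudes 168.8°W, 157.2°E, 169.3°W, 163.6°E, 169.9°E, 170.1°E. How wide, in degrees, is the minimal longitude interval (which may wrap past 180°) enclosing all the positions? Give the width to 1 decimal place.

Sort the longitudes: -169.3°, -168.8°, +157.2°, +163.6°, +169.9°, +170.1°.
Eastward gaps between consecutive values (wrapping around): 0.5°, 326.0°, 6.4°, 6.3°, 0.2°, 20.6°.
Largest gap = 326.0° ⇒ minimal covering band is its complement: 360° − 326.0° = 34.0°.
Band runs from +157.2° eastward to -168.8°, crossing the antimeridian.

34.0°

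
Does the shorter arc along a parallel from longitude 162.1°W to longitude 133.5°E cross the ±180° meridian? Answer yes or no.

Yes

Naïve |133.5 − -162.1| = 295.6° > 180°, so the shorter arc goes the other way round — across 180°.
Signed shortest Δλ = ((133.5 − -162.1 + 180) mod 360) − 180 = -64.4°.
Going west by 64.4° from -162.1° passes through 180° before reaching +133.5°.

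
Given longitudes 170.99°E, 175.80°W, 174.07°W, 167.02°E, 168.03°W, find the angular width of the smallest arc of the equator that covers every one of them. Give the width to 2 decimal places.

Sort the longitudes: -175.80°, -174.07°, -168.03°, +167.02°, +170.99°.
Eastward gaps between consecutive values (wrapping around): 1.73°, 6.04°, 335.05°, 3.97°, 13.21°.
Largest gap = 335.05° ⇒ minimal covering band is its complement: 360° − 335.05° = 24.95°.
Band runs from +167.02° eastward to -168.03°, crossing the antimeridian.

24.95°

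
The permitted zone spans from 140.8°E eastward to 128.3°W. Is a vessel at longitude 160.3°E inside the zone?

Band width going east from +140.8° to -128.3°: ((-128.3 − 140.8) mod 360) = 90.9°.
Offset of +160.3° east of the west edge: ((160.3 − 140.8) mod 360) = 19.5°.
19.5° ≤ 90.9° ⇒ inside.

Yes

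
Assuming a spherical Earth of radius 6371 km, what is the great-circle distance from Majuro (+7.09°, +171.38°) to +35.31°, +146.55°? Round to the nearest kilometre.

4033 km

Δλ = 146.55 − 171.38 = -24.83°.
Δφ = 35.31 − 7.09 = 28.22°.
a = sin²(Δφ/2) + cos φ₁ · cos φ₂ · sin²(Δλ/2) = 0.096861.
c = 2·atan2(√a, √(1−a)) = 0.63296 rad → d = 6371·c ≈ 4032.60 km.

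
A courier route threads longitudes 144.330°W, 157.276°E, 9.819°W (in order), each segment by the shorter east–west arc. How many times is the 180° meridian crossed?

1

Leg 1: -144.330° → +157.276°, shortest Δλ = -58.394° (west) — crosses 180°.
Leg 2: +157.276° → -9.819°, shortest Δλ = -167.095° (west) — does not cross 180°.
Total crossings: 1.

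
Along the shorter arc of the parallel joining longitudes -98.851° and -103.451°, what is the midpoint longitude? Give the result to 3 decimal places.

-101.151°

Signed shortest Δλ from -98.851° to -103.451° is -4.600°.
Midpoint longitude = -98.851° + (-4.600°)/2 = -98.851° − 2.300° = -101.151°.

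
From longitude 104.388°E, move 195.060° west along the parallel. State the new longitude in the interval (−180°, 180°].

Start at +104.388°; shift −195.060° → -90.672°.
-90.672° already lies in (−180°, 180°].

90.672°W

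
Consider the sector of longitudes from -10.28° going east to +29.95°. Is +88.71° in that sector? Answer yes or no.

Band width going east from -10.28° to +29.95°: ((29.95 − -10.28) mod 360) = 40.23°.
Offset of +88.71° east of the west edge: ((88.71 − -10.28) mod 360) = 98.99°.
98.99° > 40.23° ⇒ outside.

No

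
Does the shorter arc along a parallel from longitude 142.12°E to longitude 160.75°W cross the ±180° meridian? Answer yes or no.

Yes

Naïve |-160.75 − 142.12| = 302.87° > 180°, so the shorter arc goes the other way round — across 180°.
Signed shortest Δλ = ((-160.75 − 142.12 + 180) mod 360) − 180 = 57.13°.
Going east by 57.13° from +142.12° passes through 180° before reaching -160.75°.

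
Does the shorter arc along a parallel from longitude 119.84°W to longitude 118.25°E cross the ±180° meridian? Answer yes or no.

Naïve |118.25 − -119.84| = 238.09° > 180°, so the shorter arc goes the other way round — across 180°.
Signed shortest Δλ = ((118.25 − -119.84 + 180) mod 360) − 180 = -121.91°.
Going west by 121.91° from -119.84° passes through 180° before reaching +118.25°.

Yes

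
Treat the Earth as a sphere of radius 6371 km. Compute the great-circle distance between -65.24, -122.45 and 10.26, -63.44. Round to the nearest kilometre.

9686 km

Δλ = -63.44 − -122.45 = 59.01°.
Δφ = 10.26 − -65.24 = 75.50°.
a = sin²(Δφ/2) + cos φ₁ · cos φ₂ · sin²(Δλ/2) = 0.474772.
c = 2·atan2(√a, √(1−a)) = 1.52032 rad → d = 6371·c ≈ 9685.96 km.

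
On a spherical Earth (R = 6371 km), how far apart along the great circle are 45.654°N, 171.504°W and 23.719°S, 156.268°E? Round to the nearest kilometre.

Δλ = 156.268 − -171.504 = 327.772°; wrapped into (−180°, 180°]: -32.228°.
Δφ = -23.719 − 45.654 = -69.373°.
a = sin²(Δφ/2) + cos φ₁ · cos φ₂ · sin²(Δλ/2) = 0.373156.
c = 2·atan2(√a, √(1−a)) = 1.31431 rad → d = 6371·c ≈ 8373.44 km.

8373 km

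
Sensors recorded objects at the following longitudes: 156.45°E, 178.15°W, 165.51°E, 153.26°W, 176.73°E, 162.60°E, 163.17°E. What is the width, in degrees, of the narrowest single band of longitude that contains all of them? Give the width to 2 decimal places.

50.29°

Sort the longitudes: -178.15°, -153.26°, +156.45°, +162.60°, +163.17°, +165.51°, +176.73°.
Eastward gaps between consecutive values (wrapping around): 24.89°, 309.71°, 6.15°, 0.57°, 2.34°, 11.22°, 5.12°.
Largest gap = 309.71° ⇒ minimal covering band is its complement: 360° − 309.71° = 50.29°.
Band runs from +156.45° eastward to -153.26°, crossing the antimeridian.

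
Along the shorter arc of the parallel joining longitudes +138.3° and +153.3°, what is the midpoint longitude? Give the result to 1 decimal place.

+145.8°

Signed shortest Δλ from +138.3° to +153.3° is +15.0°.
Midpoint longitude = +138.3° + (+15.0°)/2 = +138.3° + 7.5° = +145.8°.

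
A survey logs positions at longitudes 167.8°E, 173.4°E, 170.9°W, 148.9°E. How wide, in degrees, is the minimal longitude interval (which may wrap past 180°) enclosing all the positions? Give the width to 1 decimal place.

40.2°

Sort the longitudes: -170.9°, +148.9°, +167.8°, +173.4°.
Eastward gaps between consecutive values (wrapping around): 319.8°, 18.9°, 5.6°, 15.7°.
Largest gap = 319.8° ⇒ minimal covering band is its complement: 360° − 319.8° = 40.2°.
Band runs from +148.9° eastward to -170.9°, crossing the antimeridian.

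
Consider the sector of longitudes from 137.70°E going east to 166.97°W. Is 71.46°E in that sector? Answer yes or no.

Band width going east from +137.70° to -166.97°: ((-166.97 − 137.70) mod 360) = 55.33°.
Offset of +71.46° east of the west edge: ((71.46 − 137.70) mod 360) = 293.76°.
293.76° > 55.33° ⇒ outside.

No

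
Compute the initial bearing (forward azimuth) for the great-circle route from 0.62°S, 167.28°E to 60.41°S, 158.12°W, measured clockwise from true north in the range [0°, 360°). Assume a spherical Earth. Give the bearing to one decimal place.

Δλ = -158.12 − 167.28 = -325.40°; wrapped into (−180°, 180°]: 34.60°.
θ = atan2( sin Δλ · cos φ₂ , cos φ₁ · sin φ₂ − sin φ₁ · cos φ₂ · cos Δλ )
  = atan2(0.28040, -0.86513) = 162.042° → normalised to [0°, 360°): 162.042°.

162.0°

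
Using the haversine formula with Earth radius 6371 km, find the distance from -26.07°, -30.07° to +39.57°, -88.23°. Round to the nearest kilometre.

9463 km

Δλ = -88.23 − -30.07 = -58.16°.
Δφ = 39.57 − -26.07 = 65.64°.
a = sin²(Δφ/2) + cos φ₁ · cos φ₂ · sin²(Δλ/2) = 0.457333.
c = 2·atan2(√a, √(1−a)) = 1.48536 rad → d = 6371·c ≈ 9463.22 km.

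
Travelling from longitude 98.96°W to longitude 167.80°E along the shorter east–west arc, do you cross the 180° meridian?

Naïve |167.80 − -98.96| = 266.76° > 180°, so the shorter arc goes the other way round — across 180°.
Signed shortest Δλ = ((167.80 − -98.96 + 180) mod 360) − 180 = -93.24°.
Going west by 93.24° from -98.96° passes through 180° before reaching +167.80°.

Yes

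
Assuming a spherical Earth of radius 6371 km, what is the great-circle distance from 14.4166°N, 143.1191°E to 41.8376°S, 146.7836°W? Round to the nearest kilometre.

Δλ = -146.7836 − 143.1191 = -289.9027°; wrapped into (−180°, 180°]: 70.0973°.
Δφ = -41.8376 − 14.4166 = -56.2542°.
a = sin²(Δφ/2) + cos φ₁ · cos φ₂ · sin²(Δλ/2) = 0.460213.
c = 2·atan2(√a, √(1−a)) = 1.49114 rad → d = 6371·c ≈ 9500.04 km.

9500 km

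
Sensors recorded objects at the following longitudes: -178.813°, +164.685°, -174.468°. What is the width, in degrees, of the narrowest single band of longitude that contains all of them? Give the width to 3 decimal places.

Sort the longitudes: -178.813°, -174.468°, +164.685°.
Eastward gaps between consecutive values (wrapping around): 4.345°, 339.153°, 16.502°.
Largest gap = 339.153° ⇒ minimal covering band is its complement: 360° − 339.153° = 20.847°.
Band runs from +164.685° eastward to -174.468°, crossing the antimeridian.

20.847°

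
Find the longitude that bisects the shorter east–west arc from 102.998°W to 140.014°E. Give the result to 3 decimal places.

161.492°W

Signed shortest Δλ from -102.998° to +140.014° is -116.988°.
Midpoint longitude = -102.998° + (-116.988°)/2 = -102.998° − 58.494° = -161.492°.
(The naïve average (-102.998 + +140.014)/2 = 18.508° is on the wrong side of the globe.)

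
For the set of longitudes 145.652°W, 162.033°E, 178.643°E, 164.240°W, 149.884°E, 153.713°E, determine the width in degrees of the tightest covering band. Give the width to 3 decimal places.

64.464°

Sort the longitudes: -164.240°, -145.652°, +149.884°, +153.713°, +162.033°, +178.643°.
Eastward gaps between consecutive values (wrapping around): 18.588°, 295.536°, 3.829°, 8.320°, 16.610°, 17.117°.
Largest gap = 295.536° ⇒ minimal covering band is its complement: 360° − 295.536° = 64.464°.
Band runs from +149.884° eastward to -145.652°, crossing the antimeridian.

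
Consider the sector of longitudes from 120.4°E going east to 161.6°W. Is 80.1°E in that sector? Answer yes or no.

Band width going east from +120.4° to -161.6°: ((-161.6 − 120.4) mod 360) = 78.0°.
Offset of +80.1° east of the west edge: ((80.1 − 120.4) mod 360) = 319.7°.
319.7° > 78.0° ⇒ outside.

No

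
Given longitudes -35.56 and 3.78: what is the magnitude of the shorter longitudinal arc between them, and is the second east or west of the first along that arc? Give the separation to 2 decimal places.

39.34° east

Raw difference: 3.78 − -35.56 = 39.34°.
Normalise into (−180°, 180°]: 39.34° stays 39.34°.
Positive ⇒ the second point lies to the east; separation 39.34°.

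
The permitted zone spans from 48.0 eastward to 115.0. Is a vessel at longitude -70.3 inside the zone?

No

Band width going east from +48.0° to +115.0°: ((115.0 − 48.0) mod 360) = 67.0°.
Offset of -70.3° east of the west edge: ((-70.3 − 48.0) mod 360) = 241.7°.
241.7° > 67.0° ⇒ outside.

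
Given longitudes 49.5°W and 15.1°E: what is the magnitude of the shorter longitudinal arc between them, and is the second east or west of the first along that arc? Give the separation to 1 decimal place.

64.6° east

Raw difference: 15.1 − -49.5 = 64.6°.
Normalise into (−180°, 180°]: 64.6° stays 64.6°.
Positive ⇒ the second point lies to the east; separation 64.6°.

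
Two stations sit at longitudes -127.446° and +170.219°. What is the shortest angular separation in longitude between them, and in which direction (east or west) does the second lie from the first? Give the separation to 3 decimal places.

62.335° west

Raw difference: 170.219 − -127.446 = 297.665°.
Normalise into (−180°, 180°]: 297.665° − 360° = -62.335°.
Negative ⇒ the second point lies to the west; separation 62.335°.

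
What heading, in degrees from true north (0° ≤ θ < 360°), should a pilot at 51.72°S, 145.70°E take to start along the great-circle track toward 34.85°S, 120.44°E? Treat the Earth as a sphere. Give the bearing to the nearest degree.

Δλ = 120.44 − 145.70 = -25.26°.
θ = atan2( sin Δλ · cos φ₂ , cos φ₁ · sin φ₂ − sin φ₁ · cos φ₂ · cos Δλ )
  = atan2(-0.35019, 0.22860) = -56.864° → normalised to [0°, 360°): 303.136°.

303°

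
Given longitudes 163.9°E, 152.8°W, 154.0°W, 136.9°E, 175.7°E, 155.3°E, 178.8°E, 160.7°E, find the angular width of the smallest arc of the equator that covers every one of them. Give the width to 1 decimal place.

70.3°

Sort the longitudes: -154.0°, -152.8°, +136.9°, +155.3°, +160.7°, +163.9°, +175.7°, +178.8°.
Eastward gaps between consecutive values (wrapping around): 1.2°, 289.7°, 18.4°, 5.4°, 3.2°, 11.8°, 3.1°, 27.2°.
Largest gap = 289.7° ⇒ minimal covering band is its complement: 360° − 289.7° = 70.3°.
Band runs from +136.9° eastward to -152.8°, crossing the antimeridian.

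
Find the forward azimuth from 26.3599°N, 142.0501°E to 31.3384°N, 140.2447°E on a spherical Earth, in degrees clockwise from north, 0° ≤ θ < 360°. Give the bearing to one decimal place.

Δλ = 140.2447 − 142.0501 = -1.8054°.
θ = atan2( sin Δλ · cos φ₂ , cos φ₁ · sin φ₂ − sin φ₁ · cos φ₂ · cos Δλ )
  = atan2(-0.02691, 0.08697) = -17.192° → normalised to [0°, 360°): 342.808°.

342.8°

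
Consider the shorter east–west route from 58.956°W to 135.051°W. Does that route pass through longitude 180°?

No

Signed shortest Δλ = ((-135.051 − -58.956 + 180) mod 360) − 180 = -76.095°.
Going west by 76.095° from -58.956° reaches -135.051° without touching 180°.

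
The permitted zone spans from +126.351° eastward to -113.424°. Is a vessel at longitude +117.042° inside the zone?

Band width going east from +126.351° to -113.424°: ((-113.424 − 126.351) mod 360) = 120.225°.
Offset of +117.042° east of the west edge: ((117.042 − 126.351) mod 360) = 350.691°.
350.691° > 120.225° ⇒ outside.

No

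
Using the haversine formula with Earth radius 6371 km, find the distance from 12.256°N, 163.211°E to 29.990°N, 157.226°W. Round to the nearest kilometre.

Δλ = -157.226 − 163.211 = -320.437°; wrapped into (−180°, 180°]: 39.563°.
Δφ = 29.990 − 12.256 = 17.734°.
a = sin²(Δφ/2) + cos φ₁ · cos φ₂ · sin²(Δλ/2) = 0.120701.
c = 2·atan2(√a, √(1−a)) = 0.70964 rad → d = 6371·c ≈ 4521.10 km.

4521 km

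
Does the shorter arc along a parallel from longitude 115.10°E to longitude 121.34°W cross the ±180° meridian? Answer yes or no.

Naïve |-121.34 − 115.10| = 236.44° > 180°, so the shorter arc goes the other way round — across 180°.
Signed shortest Δλ = ((-121.34 − 115.10 + 180) mod 360) − 180 = 123.56°.
Going east by 123.56° from +115.10° passes through 180° before reaching -121.34°.

Yes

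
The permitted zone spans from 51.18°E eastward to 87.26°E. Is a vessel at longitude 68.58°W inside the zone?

Band width going east from +51.18° to +87.26°: ((87.26 − 51.18) mod 360) = 36.08°.
Offset of -68.58° east of the west edge: ((-68.58 − 51.18) mod 360) = 240.24°.
240.24° > 36.08° ⇒ outside.

No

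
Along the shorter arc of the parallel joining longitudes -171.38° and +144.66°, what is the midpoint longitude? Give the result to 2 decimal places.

+166.64°

Signed shortest Δλ from -171.38° to +144.66° is -43.96°.
Midpoint longitude = -171.38° + (-43.96°)/2 = -171.38° − 21.98° = -193.36°.
Normalise into (−180°, 180°]: +166.64°.
(The naïve average (-171.38 + +144.66)/2 = -13.36° is on the wrong side of the globe.)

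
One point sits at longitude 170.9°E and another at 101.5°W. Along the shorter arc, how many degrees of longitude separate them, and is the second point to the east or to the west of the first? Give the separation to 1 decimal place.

Raw difference: -101.5 − 170.9 = -272.4°.
Normalise into (−180°, 180°]: -272.4° + 360° = 87.6°.
Positive ⇒ the second point lies to the east; separation 87.6°.

87.6° east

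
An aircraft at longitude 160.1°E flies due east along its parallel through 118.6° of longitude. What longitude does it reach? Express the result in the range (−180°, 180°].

Start at +160.1°; shift +118.6° → +278.7°.
+278.7° lies outside (−180°, 180°]; subtract 360° → -81.3°.

81.3°W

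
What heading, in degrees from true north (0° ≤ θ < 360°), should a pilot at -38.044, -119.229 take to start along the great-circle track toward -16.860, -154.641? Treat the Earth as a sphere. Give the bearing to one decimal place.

Δλ = -154.641 − -119.229 = -35.412°.
θ = atan2( sin Δλ · cos φ₂ , cos φ₁ · sin φ₂ − sin φ₁ · cos φ₂ · cos Δλ )
  = atan2(-0.55454, 0.25226) = -65.539° → normalised to [0°, 360°): 294.461°.

294.5°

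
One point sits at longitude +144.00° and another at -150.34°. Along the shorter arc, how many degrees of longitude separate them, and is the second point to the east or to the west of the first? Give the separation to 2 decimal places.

Raw difference: -150.34 − 144.00 = -294.34°.
Normalise into (−180°, 180°]: -294.34° + 360° = 65.66°.
Positive ⇒ the second point lies to the east; separation 65.66°.

65.66° east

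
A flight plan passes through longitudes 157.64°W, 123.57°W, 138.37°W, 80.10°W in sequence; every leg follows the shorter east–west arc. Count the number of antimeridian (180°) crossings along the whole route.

Leg 1: -157.64° → -123.57°, shortest Δλ = 34.07° (east) — does not cross 180°.
Leg 2: -123.57° → -138.37°, shortest Δλ = -14.8° (west) — does not cross 180°.
Leg 3: -138.37° → -80.10°, shortest Δλ = 58.27° (east) — does not cross 180°.
Total crossings: 0.

0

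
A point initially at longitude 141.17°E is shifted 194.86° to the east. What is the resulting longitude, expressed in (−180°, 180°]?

Start at +141.17°; shift +194.86° → +336.03°.
+336.03° lies outside (−180°, 180°]; subtract 360° → -23.97°.

23.97°W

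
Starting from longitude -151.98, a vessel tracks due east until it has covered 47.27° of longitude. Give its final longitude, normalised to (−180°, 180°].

-104.71°

Start at -151.98°; shift +47.27° → -104.71°.
-104.71° already lies in (−180°, 180°].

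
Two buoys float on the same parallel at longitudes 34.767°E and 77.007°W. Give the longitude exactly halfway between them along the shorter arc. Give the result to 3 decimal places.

21.120°W

Signed shortest Δλ from +34.767° to -77.007° is -111.774°.
Midpoint longitude = +34.767° + (-111.774°)/2 = +34.767° − 55.887° = -21.120°.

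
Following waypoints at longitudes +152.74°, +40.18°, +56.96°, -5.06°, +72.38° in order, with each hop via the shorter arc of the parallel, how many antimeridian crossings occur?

Leg 1: +152.74° → +40.18°, shortest Δλ = -112.56° (west) — does not cross 180°.
Leg 2: +40.18° → +56.96°, shortest Δλ = 16.78° (east) — does not cross 180°.
Leg 3: +56.96° → -5.06°, shortest Δλ = -62.02° (west) — does not cross 180°.
Leg 4: -5.06° → +72.38°, shortest Δλ = 77.44° (east) — does not cross 180°.
Total crossings: 0.

0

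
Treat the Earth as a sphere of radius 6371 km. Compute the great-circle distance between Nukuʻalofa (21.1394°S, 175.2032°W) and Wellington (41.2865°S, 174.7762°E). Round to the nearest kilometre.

Δλ = 174.7762 − -175.2032 = 349.9794°; wrapped into (−180°, 180°]: -10.0206°.
Δφ = -41.2865 − -21.1394 = -20.1471°.
a = sin²(Δφ/2) + cos φ₁ · cos φ₂ · sin²(Δλ/2) = 0.035940.
c = 2·atan2(√a, √(1−a)) = 0.38147 rad → d = 6371·c ≈ 2430.32 km.

2430 km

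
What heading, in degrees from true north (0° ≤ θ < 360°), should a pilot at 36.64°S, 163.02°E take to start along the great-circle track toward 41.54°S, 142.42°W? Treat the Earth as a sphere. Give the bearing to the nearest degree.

Δλ = -142.42 − 163.02 = -305.44°; wrapped into (−180°, 180°]: 54.56°.
θ = atan2( sin Δλ · cos φ₂ , cos φ₁ · sin φ₂ − sin φ₁ · cos φ₂ · cos Δλ )
  = atan2(0.60981, -0.27309) = 114.124° → normalised to [0°, 360°): 114.124°.

114°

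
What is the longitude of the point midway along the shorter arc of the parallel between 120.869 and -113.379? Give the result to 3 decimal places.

-176.255°

Signed shortest Δλ from +120.869° to -113.379° is +125.752°.
Midpoint longitude = +120.869° + (+125.752°)/2 = +120.869° + 62.876° = +183.745°.
Normalise into (−180°, 180°]: -176.255°.
(The naïve average (+120.869 + -113.379)/2 = 3.745° is on the wrong side of the globe.)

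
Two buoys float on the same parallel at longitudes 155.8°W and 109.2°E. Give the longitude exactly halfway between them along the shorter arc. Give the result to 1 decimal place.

Signed shortest Δλ from -155.8° to +109.2° is -95.0°.
Midpoint longitude = -155.8° + (-95.0°)/2 = -155.8° − 47.5° = -203.3°.
Normalise into (−180°, 180°]: +156.7°.
(The naïve average (-155.8 + +109.2)/2 = -23.3° is on the wrong side of the globe.)

156.7°E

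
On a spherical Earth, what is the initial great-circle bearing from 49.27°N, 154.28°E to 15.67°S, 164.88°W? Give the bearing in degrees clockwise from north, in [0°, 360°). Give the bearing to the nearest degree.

139°

Δλ = -164.88 − 154.28 = -319.16°; wrapped into (−180°, 180°]: 40.84°.
θ = atan2( sin Δλ · cos φ₂ , cos φ₁ · sin φ₂ − sin φ₁ · cos φ₂ · cos Δλ )
  = atan2(0.62964, -0.72823) = 139.153° → normalised to [0°, 360°): 139.153°.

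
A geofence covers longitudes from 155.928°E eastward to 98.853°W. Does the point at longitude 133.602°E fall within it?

Band width going east from +155.928° to -98.853°: ((-98.853 − 155.928) mod 360) = 105.219°.
Offset of +133.602° east of the west edge: ((133.602 − 155.928) mod 360) = 337.674°.
337.674° > 105.219° ⇒ outside.

No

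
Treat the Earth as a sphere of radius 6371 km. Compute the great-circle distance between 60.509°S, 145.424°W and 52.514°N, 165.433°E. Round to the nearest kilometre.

Δλ = 165.433 − -145.424 = 310.857°; wrapped into (−180°, 180°]: -49.143°.
Δφ = 52.514 − -60.509 = 113.023°.
a = sin²(Δφ/2) + cos φ₁ · cos φ₂ · sin²(Δλ/2) = 0.747353.
c = 2·atan2(√a, √(1−a)) = 2.08829 rad → d = 6371·c ≈ 13304.52 km.

13305 km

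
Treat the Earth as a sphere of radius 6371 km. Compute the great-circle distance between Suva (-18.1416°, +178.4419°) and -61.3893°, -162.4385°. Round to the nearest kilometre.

Δλ = -162.4385 − 178.4419 = -340.8804°; wrapped into (−180°, 180°]: 19.1196°.
Δφ = -61.3893 − -18.1416 = -43.2477°.
a = sin²(Δφ/2) + cos φ₁ · cos φ₂ · sin²(Δλ/2) = 0.148352.
c = 2·atan2(√a, √(1−a)) = 0.79077 rad → d = 6371·c ≈ 5038.01 km.

5038 km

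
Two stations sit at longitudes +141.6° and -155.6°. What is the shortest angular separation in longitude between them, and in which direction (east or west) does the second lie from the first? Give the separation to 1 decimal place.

62.8° east

Raw difference: -155.6 − 141.6 = -297.2°.
Normalise into (−180°, 180°]: -297.2° + 360° = 62.8°.
Positive ⇒ the second point lies to the east; separation 62.8°.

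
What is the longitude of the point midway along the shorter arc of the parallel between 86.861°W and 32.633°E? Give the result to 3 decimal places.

Signed shortest Δλ from -86.861° to +32.633° is +119.494°.
Midpoint longitude = -86.861° + (+119.494°)/2 = -86.861° + 59.747° = -27.114°.

27.114°W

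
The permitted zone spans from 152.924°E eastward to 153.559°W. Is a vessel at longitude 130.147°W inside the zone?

Band width going east from +152.924° to -153.559°: ((-153.559 − 152.924) mod 360) = 53.517°.
Offset of -130.147° east of the west edge: ((-130.147 − 152.924) mod 360) = 76.929°.
76.929° > 53.517° ⇒ outside.

No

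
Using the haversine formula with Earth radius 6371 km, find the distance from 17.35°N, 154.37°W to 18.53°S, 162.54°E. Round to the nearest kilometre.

6173 km

Δλ = 162.54 − -154.37 = 316.91°; wrapped into (−180°, 180°]: -43.09°.
Δφ = -18.53 − 17.35 = -35.88°.
a = sin²(Δφ/2) + cos φ₁ · cos φ₂ · sin²(Δλ/2) = 0.216927.
c = 2·atan2(√a, √(1−a)) = 0.96897 rad → d = 6371·c ≈ 6173.33 km.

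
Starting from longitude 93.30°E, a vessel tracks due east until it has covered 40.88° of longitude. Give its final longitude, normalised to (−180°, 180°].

134.18°E

Start at +93.30°; shift +40.88° → +134.18°.
+134.18° already lies in (−180°, 180°].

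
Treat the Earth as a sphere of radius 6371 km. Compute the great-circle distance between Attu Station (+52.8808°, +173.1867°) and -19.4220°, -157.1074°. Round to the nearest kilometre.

Δλ = -157.1074 − 173.1867 = -330.2941°; wrapped into (−180°, 180°]: 29.7059°.
Δφ = -19.4220 − 52.8808 = -72.3028°.
a = sin²(Δφ/2) + cos φ₁ · cos φ₂ · sin²(Δλ/2) = 0.385404.
c = 2·atan2(√a, √(1−a)) = 1.33955 rad → d = 6371·c ≈ 8534.27 km.

8534 km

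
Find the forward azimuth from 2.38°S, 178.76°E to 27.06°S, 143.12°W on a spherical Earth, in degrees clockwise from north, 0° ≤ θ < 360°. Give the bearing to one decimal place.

Δλ = -143.12 − 178.76 = -321.88°; wrapped into (−180°, 180°]: 38.12°.
θ = atan2( sin Δλ · cos φ₂ , cos φ₁ · sin φ₂ − sin φ₁ · cos φ₂ · cos Δλ )
  = atan2(0.54973, -0.42544) = 127.736° → normalised to [0°, 360°): 127.736°.

127.7°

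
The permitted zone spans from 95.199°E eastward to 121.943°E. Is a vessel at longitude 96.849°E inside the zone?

Band width going east from +95.199° to +121.943°: ((121.943 − 95.199) mod 360) = 26.744°.
Offset of +96.849° east of the west edge: ((96.849 − 95.199) mod 360) = 1.650°.
1.650° ≤ 26.744° ⇒ inside.

Yes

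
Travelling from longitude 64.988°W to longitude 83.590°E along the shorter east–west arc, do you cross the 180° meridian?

No

Signed shortest Δλ = ((83.590 − -64.988 + 180) mod 360) − 180 = 148.578°.
Going east by 148.578° from -64.988° reaches +83.590° without touching 180°.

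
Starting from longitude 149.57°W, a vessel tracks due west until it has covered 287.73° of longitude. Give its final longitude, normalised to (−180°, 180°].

77.30°W

Start at -149.57°; shift −287.73° → -437.30°.
-437.30° lies outside (−180°, 180°]; add 360° → -77.30°.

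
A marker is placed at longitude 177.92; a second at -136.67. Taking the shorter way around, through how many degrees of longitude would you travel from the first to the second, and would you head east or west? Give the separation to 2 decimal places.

45.41° east

Raw difference: -136.67 − 177.92 = -314.59°.
Normalise into (−180°, 180°]: -314.59° + 360° = 45.41°.
Positive ⇒ the second point lies to the east; separation 45.41°.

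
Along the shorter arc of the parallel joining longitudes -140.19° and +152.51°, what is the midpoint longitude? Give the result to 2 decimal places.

-173.84°

Signed shortest Δλ from -140.19° to +152.51° is -67.30°.
Midpoint longitude = -140.19° + (-67.30°)/2 = -140.19° − 33.65° = -173.84°.
(The naïve average (-140.19 + +152.51)/2 = 6.16° is on the wrong side of the globe.)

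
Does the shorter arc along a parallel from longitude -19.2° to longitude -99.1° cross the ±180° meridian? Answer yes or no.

Signed shortest Δλ = ((-99.1 − -19.2 + 180) mod 360) − 180 = -79.9°.
Going west by 79.9° from -19.2° reaches -99.1° without touching 180°.

No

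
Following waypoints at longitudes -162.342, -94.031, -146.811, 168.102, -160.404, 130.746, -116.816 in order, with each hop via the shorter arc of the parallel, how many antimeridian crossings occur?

Leg 1: -162.342° → -94.031°, shortest Δλ = 68.311° (east) — does not cross 180°.
Leg 2: -94.031° → -146.811°, shortest Δλ = -52.78° (west) — does not cross 180°.
Leg 3: -146.811° → +168.102°, shortest Δλ = -45.087° (west) — crosses 180°.
Leg 4: +168.102° → -160.404°, shortest Δλ = 31.494° (east) — crosses 180°.
Leg 5: -160.404° → +130.746°, shortest Δλ = -68.85° (west) — crosses 180°.
Leg 6: +130.746° → -116.816°, shortest Δλ = 112.438° (east) — crosses 180°.
Total crossings: 4.

4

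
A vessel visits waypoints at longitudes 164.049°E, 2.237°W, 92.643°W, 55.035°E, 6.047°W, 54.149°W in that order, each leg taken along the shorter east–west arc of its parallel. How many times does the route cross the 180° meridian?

0

Leg 1: +164.049° → -2.237°, shortest Δλ = -166.286° (west) — does not cross 180°.
Leg 2: -2.237° → -92.643°, shortest Δλ = -90.406° (west) — does not cross 180°.
Leg 3: -92.643° → +55.035°, shortest Δλ = 147.678° (east) — does not cross 180°.
Leg 4: +55.035° → -6.047°, shortest Δλ = -61.082° (west) — does not cross 180°.
Leg 5: -6.047° → -54.149°, shortest Δλ = -48.102° (west) — does not cross 180°.
Total crossings: 0.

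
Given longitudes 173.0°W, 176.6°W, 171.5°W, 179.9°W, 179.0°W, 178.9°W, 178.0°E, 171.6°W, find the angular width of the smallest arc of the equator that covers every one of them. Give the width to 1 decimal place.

Sort the longitudes: -179.9°, -179.0°, -178.9°, -176.6°, -173.0°, -171.6°, -171.5°, +178.0°.
Eastward gaps between consecutive values (wrapping around): 0.9°, 0.1°, 2.3°, 3.6°, 1.4°, 0.1°, 349.5°, 2.1°.
Largest gap = 349.5° ⇒ minimal covering band is its complement: 360° − 349.5° = 10.5°.
Band runs from +178.0° eastward to -171.5°, crossing the antimeridian.

10.5°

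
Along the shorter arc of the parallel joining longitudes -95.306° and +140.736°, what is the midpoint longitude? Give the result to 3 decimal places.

Signed shortest Δλ from -95.306° to +140.736° is -123.958°.
Midpoint longitude = -95.306° + (-123.958°)/2 = -95.306° − 61.979° = -157.285°.
(The naïve average (-95.306 + +140.736)/2 = 22.715° is on the wrong side of the globe.)

-157.285°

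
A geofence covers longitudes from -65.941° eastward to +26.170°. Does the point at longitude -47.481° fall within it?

Yes

Band width going east from -65.941° to +26.170°: ((26.170 − -65.941) mod 360) = 92.111°.
Offset of -47.481° east of the west edge: ((-47.481 − -65.941) mod 360) = 18.460°.
18.460° ≤ 92.111° ⇒ inside.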